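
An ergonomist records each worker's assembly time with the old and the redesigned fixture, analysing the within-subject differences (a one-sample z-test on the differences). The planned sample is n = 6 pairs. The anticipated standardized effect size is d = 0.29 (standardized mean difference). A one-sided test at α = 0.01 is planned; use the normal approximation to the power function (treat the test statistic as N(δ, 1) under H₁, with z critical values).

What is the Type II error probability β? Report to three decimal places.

Noncentrality parameter: δ = d·√n = 0.29 × √6 = 0.7104
One-sided α = 0.01 → critical value z_{0.01} = 2.326.
Power = Φ(δ − 2.326) = Φ(-1.616) = 0.0530.
Type II error: β = 1 − power = 1 − 0.0530 = 0.9470.

β ≈ 0.947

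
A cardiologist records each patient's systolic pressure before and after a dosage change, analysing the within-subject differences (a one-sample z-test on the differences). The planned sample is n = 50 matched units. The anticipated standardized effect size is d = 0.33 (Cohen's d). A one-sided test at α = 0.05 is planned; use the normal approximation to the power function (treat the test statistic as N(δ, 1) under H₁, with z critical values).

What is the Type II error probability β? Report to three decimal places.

Noncentrality parameter: λ = d·√n = 0.33 × √50 = 2.3335
Critical value for a one-sided test at α = 0.05: z_α = 1.645.
Power = P(Z > 1.645 − λ) = Φ(0.689) = 0.7545.
Type II error: β = 1 − power = 1 − 0.7545 = 0.2455.

β ≈ 0.246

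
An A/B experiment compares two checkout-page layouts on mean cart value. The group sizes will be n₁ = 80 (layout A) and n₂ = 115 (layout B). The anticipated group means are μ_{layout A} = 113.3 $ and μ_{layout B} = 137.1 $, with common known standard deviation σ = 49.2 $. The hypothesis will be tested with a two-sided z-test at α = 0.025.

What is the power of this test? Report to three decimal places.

Power ≈ 0.860

Standardized effect: d = |μ_{layout A} − μ_{layout B}| / σ = |113.3 − 137.1| / 49.2 = 0.4837
Noncentrality parameter: λ = d / √(1/n₁ + 1/n₂) = 0.4837 / √(1/80 + 1/115) = 3.3227
Two-sided α = 0.025 → critical value z_{0.0125} = 2.241.
Power = Φ(λ − 2.241) + Φ(−λ − 2.241) = Φ(1.081) + Φ(-5.564) = 0.8602 + 0.0000 = 0.8602.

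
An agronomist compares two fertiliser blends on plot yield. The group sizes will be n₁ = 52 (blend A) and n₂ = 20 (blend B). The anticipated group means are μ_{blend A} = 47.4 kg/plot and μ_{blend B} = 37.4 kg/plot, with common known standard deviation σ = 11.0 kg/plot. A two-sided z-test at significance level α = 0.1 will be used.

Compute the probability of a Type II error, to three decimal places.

Standardized effect: d = |μ_{blend A} − μ_{blend B}| / σ = |47.4 − 37.4| / 11.0 = 0.9091
Noncentrality parameter: δ = d / √(1/n₁ + 1/n₂) = 0.9091 / √(1/52 + 1/20) = 3.4551
Critical value for a two-sided test at α = 0.1: z_{α/2} = 1.645.
Power = Φ(δ − 1.645) + Φ(−δ − 1.645) = Φ(1.810) + Φ(-5.100) = 0.9649 + 0.0000 = 0.9649.
Type II error: β = 1 − power = 1 − 0.9649 = 0.0351.

β ≈ 0.035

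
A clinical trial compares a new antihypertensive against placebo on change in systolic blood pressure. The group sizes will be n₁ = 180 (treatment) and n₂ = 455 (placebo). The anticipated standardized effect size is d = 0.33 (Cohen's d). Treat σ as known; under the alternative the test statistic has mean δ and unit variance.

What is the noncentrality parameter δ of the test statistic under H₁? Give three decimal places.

δ = d / √(1/n₁ + 1/n₂) = 0.33 / √(1/180 + 1/455) = 3.7477

δ ≈ 3.748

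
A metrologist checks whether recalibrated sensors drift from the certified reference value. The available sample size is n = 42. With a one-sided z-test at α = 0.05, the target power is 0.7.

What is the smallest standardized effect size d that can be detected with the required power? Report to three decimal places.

d ≈ 0.335

Need Φ(δ − 1.645) = 0.7, so δ = 1.645 + 0.524 = 2.169.
δ = d·√n ⇒ d = δ/√n = 2.169/√42 = 0.3347.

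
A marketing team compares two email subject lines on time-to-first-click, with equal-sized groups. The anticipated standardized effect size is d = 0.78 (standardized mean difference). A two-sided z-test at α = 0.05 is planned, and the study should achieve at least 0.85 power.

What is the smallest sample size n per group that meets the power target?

Set Φ(δ − 1.960) = 0.85; then δ − 1.960 = Φ⁻¹(0.85) = 1.036, giving δ = 2.996.
(For δ > 0 the lower-tail rejection region contributes negligibly to power, so the one-term inversion is standard.)
δ = d·√(n/2) ⇒ n = 2(δ/d)² = 2 × (2.996 / 0.78)² = 29.51.
Round up to the next whole unit.

n = 30 per group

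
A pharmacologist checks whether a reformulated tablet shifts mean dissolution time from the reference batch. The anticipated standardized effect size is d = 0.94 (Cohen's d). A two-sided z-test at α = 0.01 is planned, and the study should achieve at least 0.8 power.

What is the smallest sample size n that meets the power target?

n = 14

For power 0.8 need Φ(δ − z_{0.005}) = 0.8, so δ = z_{0.005} + z_{0.20} = 2.576 + 0.842 = 3.417.
(For δ > 0 the lower-tail rejection region contributes negligibly to power, so the one-term inversion is standard.)
δ = d·√n ⇒ n = (δ/d)² = (3.417 / 0.94)² = 13.22.
Round up to the next whole unit.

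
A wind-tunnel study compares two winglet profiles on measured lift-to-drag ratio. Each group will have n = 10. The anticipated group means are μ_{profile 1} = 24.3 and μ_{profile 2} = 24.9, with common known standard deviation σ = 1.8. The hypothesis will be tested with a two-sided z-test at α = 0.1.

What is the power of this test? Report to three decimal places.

Standardized effect: d = |μ_{profile 1} − μ_{profile 2}| / σ = |24.3 − 24.9| / 1.8 = 0.3333
Noncentrality parameter: δ = d·√(n/2) = 0.3333 × √(10/2) = 0.7454
Two-sided α = 0.1 → critical value z_{0.05} = 1.645.
Power = Φ(δ − 1.645) + Φ(−δ − 1.645) = Φ(-0.899) + Φ(-2.390) = 0.1842 + 0.0084 = 0.1926.

Power ≈ 0.193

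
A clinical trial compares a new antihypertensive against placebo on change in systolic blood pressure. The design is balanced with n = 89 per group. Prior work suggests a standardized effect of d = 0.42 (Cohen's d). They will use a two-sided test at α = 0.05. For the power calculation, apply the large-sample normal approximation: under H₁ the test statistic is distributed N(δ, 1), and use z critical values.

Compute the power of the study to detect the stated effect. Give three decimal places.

Noncentrality parameter: δ = d·√(n/2) = 0.42 × √(89/2) = 2.8017
Critical value for a two-sided test at α = 0.05: z_{α/2} = 1.960.
Power = Φ(δ − 1.960) + Φ(−δ − 1.960) = Φ(0.842) + Φ(-4.762) = 0.8000 + 0.0000 = 0.8000.

Power ≈ 0.800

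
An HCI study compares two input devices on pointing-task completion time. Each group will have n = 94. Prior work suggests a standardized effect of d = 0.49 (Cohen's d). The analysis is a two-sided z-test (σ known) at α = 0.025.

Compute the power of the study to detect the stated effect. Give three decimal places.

Power ≈ 0.868

Noncentrality parameter: δ = d·√(n/2) = 0.49 × √(94/2) = 3.3593
Two-sided α = 0.025 → critical value z_{0.0125} = 2.241.
Power = Φ(δ − 2.241) + Φ(−δ − 2.241) = Φ(1.118) + Φ(-5.601) = 0.8682 + 0.0000 = 0.8682.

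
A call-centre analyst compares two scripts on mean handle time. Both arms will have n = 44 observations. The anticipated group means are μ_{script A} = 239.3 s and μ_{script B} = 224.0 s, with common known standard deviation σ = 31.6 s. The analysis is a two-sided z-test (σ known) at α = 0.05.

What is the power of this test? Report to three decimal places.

Standardized effect: d = |μ_{script A} − μ_{script B}| / σ = |239.3 − 224.0| / 31.6 = 0.4842
Noncentrality parameter: δ = d·√(n/2) = 0.4842 × √(44/2) = 2.2710
Critical value for a two-sided test at α = 0.05: z_{α/2} = 1.960.
Power = Φ(δ − 1.960) + Φ(−δ − 1.960) = Φ(0.311) + Φ(-4.231) = 0.6221 + 0.0000 = 0.6221.

Power ≈ 0.622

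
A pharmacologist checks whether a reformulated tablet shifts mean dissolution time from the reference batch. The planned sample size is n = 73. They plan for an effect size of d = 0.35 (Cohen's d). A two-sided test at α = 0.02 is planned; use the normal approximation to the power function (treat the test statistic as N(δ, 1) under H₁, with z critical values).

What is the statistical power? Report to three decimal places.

Power ≈ 0.747

Noncentrality parameter: δ = d·√n = 0.35 × √73 = 2.9904
Critical value for a two-sided test at α = 0.02: z_{α/2} = 2.326.
Power = Φ(δ − 2.326) + Φ(−δ − 2.326) = Φ(0.664) + Φ(-5.317) = 0.7467 + 0.0000 = 0.7467.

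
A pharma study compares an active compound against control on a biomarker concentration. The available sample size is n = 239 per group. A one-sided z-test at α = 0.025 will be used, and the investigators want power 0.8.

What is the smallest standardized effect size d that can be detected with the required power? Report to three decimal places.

d ≈ 0.256

Required noncentrality: δ = z_{0.025} + z_{0.20} = 1.960 + 0.842 = 2.802.
δ = d·√(n/2) ⇒ d = δ/√(n/2) = 2.802/√(239/2) = 0.2563.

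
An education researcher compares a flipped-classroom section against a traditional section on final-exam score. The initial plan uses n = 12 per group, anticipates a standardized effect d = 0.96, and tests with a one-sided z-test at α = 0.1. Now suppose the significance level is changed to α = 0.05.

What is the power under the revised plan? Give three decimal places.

δ = d·√(n/2) = 0.96 × √(12/2) = 2.3515 (unchanged). New critical value: z_{0.05} = 1.645.
Revised power = Φ(δ − 1.645) = Φ(0.707) = 0.7601.

Power ≈ 0.760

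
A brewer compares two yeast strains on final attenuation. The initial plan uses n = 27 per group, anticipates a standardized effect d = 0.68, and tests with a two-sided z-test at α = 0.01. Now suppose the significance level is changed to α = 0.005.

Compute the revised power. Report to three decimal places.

Power ≈ 0.379

δ = d·√(n/2) = 0.68 × √(27/2) = 2.4985 (unchanged). New critical value: z_{0.0025} = 2.807.
Revised power = Φ(δ − 2.807) + Φ(−δ − 2.807) = Φ(-0.309) + Φ(-5.306) = 0.3788 + 0.0000 = 0.3788.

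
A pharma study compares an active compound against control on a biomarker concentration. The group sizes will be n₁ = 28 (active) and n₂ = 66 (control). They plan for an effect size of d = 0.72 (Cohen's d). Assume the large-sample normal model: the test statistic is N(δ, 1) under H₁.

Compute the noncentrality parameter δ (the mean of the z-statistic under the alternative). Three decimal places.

The noncentrality parameter scales effect size by the design's sample-size factor: δ = d / √(1/n₁ + 1/n₂) = 0.72 / √(1/28 + 1/66) = 3.1924

δ ≈ 3.192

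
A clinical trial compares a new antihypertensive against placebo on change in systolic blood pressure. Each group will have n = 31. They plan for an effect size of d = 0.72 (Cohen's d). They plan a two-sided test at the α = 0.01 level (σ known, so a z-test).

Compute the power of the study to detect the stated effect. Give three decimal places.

Power ≈ 0.602

Noncentrality parameter: λ = d·√(n/2) = 0.72 × √(31/2) = 2.8346
Critical value for a two-sided test at α = 0.01: z_{α/2} = 2.576.
Power = Φ(λ − 2.576) + Φ(−λ − 2.576) = Φ(0.259) + Φ(-5.410) = 0.6021 + 0.0000 = 0.6021.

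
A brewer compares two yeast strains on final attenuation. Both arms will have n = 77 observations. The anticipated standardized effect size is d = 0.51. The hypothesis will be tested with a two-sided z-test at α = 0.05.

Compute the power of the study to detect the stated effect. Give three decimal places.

Noncentrality parameter: δ = d·√(n/2) = 0.51 × √(77/2) = 3.1645
Two-sided α = 0.05 → critical value z_{0.025} = 1.960.
Power = Φ(δ − 1.960) + Φ(−δ − 1.960) = Φ(1.205) + Φ(-5.124) = 0.8858 + 0.0000 = 0.8858.

Power ≈ 0.886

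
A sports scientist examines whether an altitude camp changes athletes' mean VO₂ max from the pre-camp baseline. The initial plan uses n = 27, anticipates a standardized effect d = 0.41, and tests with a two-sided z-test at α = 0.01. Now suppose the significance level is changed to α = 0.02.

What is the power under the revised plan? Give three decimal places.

δ = d·√n = 0.41 × √27 = 2.1304 (unchanged). New critical value: z_{0.01} = 2.326.
Revised power = Φ(δ − 2.326) + Φ(−δ − 2.326) = Φ(-0.196) + Φ(-4.457) = 0.4223 + 0.0000 = 0.4223.

Power ≈ 0.422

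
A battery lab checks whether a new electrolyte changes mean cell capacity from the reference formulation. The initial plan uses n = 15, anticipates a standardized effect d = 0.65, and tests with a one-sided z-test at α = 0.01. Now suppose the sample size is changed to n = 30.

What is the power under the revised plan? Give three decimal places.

Power ≈ 0.891

With n = 30: δ = d·√n = 0.65 × √30 = 3.5602. Critical value z_{0.01} = 2.326.
Revised power = Φ(δ − 2.326) = Φ(1.234) = 0.8914.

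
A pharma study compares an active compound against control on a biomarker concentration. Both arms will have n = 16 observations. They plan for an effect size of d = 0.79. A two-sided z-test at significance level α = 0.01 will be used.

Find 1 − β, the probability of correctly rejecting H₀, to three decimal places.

Noncentrality parameter: δ = d·√(n/2) = 0.79 × √(16/2) = 2.2345
Two-sided α = 0.01 → critical value z_{0.005} = 2.576.
Power = Φ(δ − 2.576) + Φ(−δ − 2.576) = Φ(-0.341) + Φ(-4.810) = 0.3664 + 0.0000 = 0.3664.

Power ≈ 0.366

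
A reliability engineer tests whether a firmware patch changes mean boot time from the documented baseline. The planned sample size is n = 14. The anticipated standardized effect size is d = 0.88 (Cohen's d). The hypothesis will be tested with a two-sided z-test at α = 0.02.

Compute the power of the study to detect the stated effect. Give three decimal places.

Power ≈ 0.833

Noncentrality parameter: δ = d·√n = 0.88 × √14 = 3.2927
Critical value for a two-sided test at α = 0.02: z_{α/2} = 2.326.
Power = Φ(δ − 2.326) + Φ(−δ − 2.326) = Φ(0.966) + Φ(-5.619) = 0.8331 + 0.0000 = 0.8331.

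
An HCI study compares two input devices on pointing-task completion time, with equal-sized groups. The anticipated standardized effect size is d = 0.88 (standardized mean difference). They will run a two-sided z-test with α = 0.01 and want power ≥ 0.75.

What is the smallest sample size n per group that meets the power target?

n = 28 per group

Set Φ(δ − 2.576) = 0.75; then δ − 2.576 = Φ⁻¹(0.75) = 0.674, giving δ = 3.250.
(Ignoring the negligible lower-tail rejection probability gives the usual closed-form inversion.)
δ = d·√(n/2) ⇒ n = 2(δ/d)² = 2 × (3.250 / 0.88)² = 27.28.
Round up to the next whole unit.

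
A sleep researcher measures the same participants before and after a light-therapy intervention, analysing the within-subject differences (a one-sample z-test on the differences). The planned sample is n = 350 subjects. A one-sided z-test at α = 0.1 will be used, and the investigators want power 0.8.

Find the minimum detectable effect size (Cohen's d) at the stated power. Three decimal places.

Required noncentrality: δ = z_{0.1} + z_{0.20} = 1.282 + 0.842 = 2.123.
δ = d·√n ⇒ d = δ/√n = 2.123/√350 = 0.1135.

d ≈ 0.113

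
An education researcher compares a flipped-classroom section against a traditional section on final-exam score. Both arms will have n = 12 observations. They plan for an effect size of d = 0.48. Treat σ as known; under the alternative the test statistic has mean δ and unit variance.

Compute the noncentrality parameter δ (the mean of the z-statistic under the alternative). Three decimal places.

δ ≈ 1.176

The noncentrality parameter scales effect size by the design's sample-size factor: δ = d·√(n/2) = 0.48 × √(12/2) = 1.1758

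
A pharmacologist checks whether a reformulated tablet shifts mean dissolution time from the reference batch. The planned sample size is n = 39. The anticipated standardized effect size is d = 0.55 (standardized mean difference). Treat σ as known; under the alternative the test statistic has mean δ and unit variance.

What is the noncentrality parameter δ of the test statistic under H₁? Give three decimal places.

δ ≈ 3.435

The noncentrality parameter scales effect size by the design's sample-size factor: δ = d·√n = 0.55 × √39 = 3.4347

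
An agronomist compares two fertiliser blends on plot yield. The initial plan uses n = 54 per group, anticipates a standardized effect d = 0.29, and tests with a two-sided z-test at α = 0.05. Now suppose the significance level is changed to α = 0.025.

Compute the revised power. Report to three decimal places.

Power ≈ 0.231

δ = d·√(n/2) = 0.29 × √(54/2) = 1.5069 (unchanged). New critical value: z_{0.0125} = 2.241.
Revised power = Φ(δ − 2.241) + Φ(−δ − 2.241) = Φ(-0.735) + Φ(-3.748) = 0.2313 + 0.0001 = 0.2314.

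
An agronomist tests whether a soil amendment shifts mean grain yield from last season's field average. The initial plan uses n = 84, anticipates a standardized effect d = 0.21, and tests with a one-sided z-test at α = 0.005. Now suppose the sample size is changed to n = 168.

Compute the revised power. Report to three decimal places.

Power ≈ 0.558

With n = 168: δ = d·√n = 0.21 × √168 = 2.7219. Critical value z_{0.005} = 2.576.
Revised power = Φ(δ − 2.576) = Φ(0.146) = 0.5581.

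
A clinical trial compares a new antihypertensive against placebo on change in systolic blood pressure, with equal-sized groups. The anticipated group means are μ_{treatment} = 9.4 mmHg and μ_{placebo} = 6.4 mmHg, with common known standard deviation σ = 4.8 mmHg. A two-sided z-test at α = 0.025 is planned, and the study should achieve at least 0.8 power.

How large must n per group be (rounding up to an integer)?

Standardized effect: d = |μ_{treatment} − μ_{placebo}| / σ = |9.4 − 6.4| / 4.8 = 0.6250
Set Φ(δ − 2.241) = 0.8; then δ − 2.241 = Φ⁻¹(0.8) = 0.842, giving δ = 3.083.
(For δ > 0 the lower-tail rejection region contributes negligibly to power, so the one-term inversion is standard.)
δ = d·√(n/2) ⇒ n = 2(δ/d)² = 2 × (3.083 / 0.6250)² = 48.67.
Round up to the next whole unit.

n = 49 per group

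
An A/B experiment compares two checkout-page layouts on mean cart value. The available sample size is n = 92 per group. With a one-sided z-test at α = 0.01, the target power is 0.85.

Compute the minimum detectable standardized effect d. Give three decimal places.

d ≈ 0.496

Need Φ(δ − 2.326) = 0.85, so δ = 2.326 + 1.036 = 3.363.
δ = d·√(n/2) ⇒ d = δ/√(n/2) = 3.363/√(92/2) = 0.4958.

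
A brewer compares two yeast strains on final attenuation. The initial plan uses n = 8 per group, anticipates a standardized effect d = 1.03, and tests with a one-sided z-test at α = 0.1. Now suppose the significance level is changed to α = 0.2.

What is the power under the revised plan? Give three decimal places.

Power ≈ 0.888

δ = d·√(n/2) = 1.03 × √(8/2) = 2.0600 (unchanged). New critical value: z_{0.2} = 0.842.
Revised power = Φ(δ − 0.842) = Φ(1.218) = 0.8885.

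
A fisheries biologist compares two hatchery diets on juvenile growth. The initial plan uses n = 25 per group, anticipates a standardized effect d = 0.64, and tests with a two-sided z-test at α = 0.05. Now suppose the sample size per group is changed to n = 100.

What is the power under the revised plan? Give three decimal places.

With n = 100 per group: δ = d·√(n/2) = 0.64 × √(100/2) = 4.5255. Critical value z_{0.025} = 1.960.
Revised power = Φ(δ − 1.960) + Φ(−δ − 1.960) = Φ(2.566) + Φ(-6.485) = 0.9948 + 0.0000 = 0.9948.

Power ≈ 0.995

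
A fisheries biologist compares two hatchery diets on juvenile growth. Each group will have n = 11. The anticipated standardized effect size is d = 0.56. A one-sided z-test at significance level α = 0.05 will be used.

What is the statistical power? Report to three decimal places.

Noncentrality parameter: λ = d·√(n/2) = 0.56 × √(11/2) = 1.3133
One-sided α = 0.05 → critical value z_{0.05} = 1.645.
Power = Φ(λ − 1.645) = Φ(-0.332) = 0.3701.

Power ≈ 0.370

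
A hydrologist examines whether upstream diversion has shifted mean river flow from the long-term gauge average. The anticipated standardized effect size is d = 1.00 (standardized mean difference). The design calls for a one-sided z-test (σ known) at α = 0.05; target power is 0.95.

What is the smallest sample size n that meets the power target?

n = 11

Set Φ(δ − 1.645) = 0.95; then δ − 1.645 = Φ⁻¹(0.95) = 1.645, giving δ = 3.290.
δ = d·√n ⇒ n = (δ/d)² = (3.290 / 1.00)² = 10.82.
Round up to the next whole unit.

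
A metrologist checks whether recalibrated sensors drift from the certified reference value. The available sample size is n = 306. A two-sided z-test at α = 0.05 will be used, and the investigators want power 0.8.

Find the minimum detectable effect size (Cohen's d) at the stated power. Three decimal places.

Need Φ(δ − 1.960) = 0.8, so δ = 1.960 + 0.842 = 2.802.
(Lower-tail contribution to power is negligible for δ > 0.)
δ = d·√n ⇒ d = δ/√n = 2.802/√306 = 0.1602.

d ≈ 0.160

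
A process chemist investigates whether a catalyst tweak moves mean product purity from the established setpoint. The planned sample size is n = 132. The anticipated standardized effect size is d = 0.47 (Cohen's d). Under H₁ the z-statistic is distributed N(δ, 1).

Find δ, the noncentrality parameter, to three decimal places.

The noncentrality parameter scales effect size by the design's sample-size factor: δ = d·√n = 0.47 × √132 = 5.3999

δ ≈ 5.400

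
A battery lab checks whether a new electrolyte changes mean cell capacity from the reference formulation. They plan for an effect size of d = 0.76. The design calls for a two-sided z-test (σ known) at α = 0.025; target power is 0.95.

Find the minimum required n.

n = 27

Set Φ(δ − 2.241) = 0.95; then δ − 2.241 = Φ⁻¹(0.95) = 1.645, giving δ = 3.886.
(The Φ(−δ − z_{α/2}) term is vanishingly small for δ > 0 and is dropped in the standard sample-size formula.)
δ = d·√n ⇒ n = (δ/d)² = (3.886 / 0.76)² = 26.15.
Rounding up, n = 27.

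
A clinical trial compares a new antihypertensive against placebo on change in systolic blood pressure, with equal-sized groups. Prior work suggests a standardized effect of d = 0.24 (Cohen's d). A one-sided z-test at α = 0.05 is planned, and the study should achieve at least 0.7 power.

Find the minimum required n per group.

Set Φ(δ − 1.645) = 0.7; then δ − 1.645 = Φ⁻¹(0.7) = 0.524, giving δ = 2.169.
δ = d·√(n/2) ⇒ n = 2(δ/d)² = 2 × (2.169 / 0.24)² = 163.39.
Round up to the next whole unit.

n = 164 per group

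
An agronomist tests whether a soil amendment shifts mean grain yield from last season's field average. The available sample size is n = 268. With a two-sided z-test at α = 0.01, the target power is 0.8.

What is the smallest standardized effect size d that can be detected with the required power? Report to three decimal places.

d ≈ 0.209

Need Φ(δ − 2.576) = 0.8, so δ = 2.576 + 0.842 = 3.417.
(Lower-tail contribution to power is negligible for δ > 0.)
δ = d·√n ⇒ d = δ/√n = 3.417/√268 = 0.2088.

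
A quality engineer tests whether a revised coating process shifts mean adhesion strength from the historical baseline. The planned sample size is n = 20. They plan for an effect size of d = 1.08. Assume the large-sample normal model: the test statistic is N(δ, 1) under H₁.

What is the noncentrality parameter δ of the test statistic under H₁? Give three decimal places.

δ ≈ 4.830

δ = d·√n = 1.08 × √20 = 4.8299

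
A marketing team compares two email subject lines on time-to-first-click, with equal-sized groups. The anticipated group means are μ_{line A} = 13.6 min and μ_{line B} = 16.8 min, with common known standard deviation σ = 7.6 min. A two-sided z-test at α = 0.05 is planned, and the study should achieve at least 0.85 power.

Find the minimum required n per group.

Standardized effect: d = |μ_{line A} − μ_{line B}| / σ = |13.6 − 16.8| / 7.6 = 0.4211
For power 0.85 need Φ(δ − z_{0.025}) = 0.85, so δ = z_{0.025} + z_{0.15} = 1.960 + 1.036 = 2.996.
(The Φ(−δ − z_{α/2}) term is vanishingly small for δ > 0 and is dropped in the standard sample-size formula.)
δ = d·√(n/2) ⇒ n = 2(δ/d)² = 2 × (2.996 / 0.4211)² = 101.29.
Rounding up, n = 102 per group.

n = 102 per group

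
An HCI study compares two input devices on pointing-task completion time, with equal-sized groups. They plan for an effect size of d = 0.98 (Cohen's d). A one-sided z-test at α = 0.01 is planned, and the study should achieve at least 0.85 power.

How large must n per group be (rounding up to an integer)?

For power 0.85 need Φ(δ − z_{0.01}) = 0.85, so δ = z_{0.01} + z_{0.15} = 2.326 + 1.036 = 3.363.
δ = d·√(n/2) ⇒ n = 2(δ/d)² = 2 × (3.363 / 0.98)² = 23.55.
Round up to the next whole unit.

n = 24 per group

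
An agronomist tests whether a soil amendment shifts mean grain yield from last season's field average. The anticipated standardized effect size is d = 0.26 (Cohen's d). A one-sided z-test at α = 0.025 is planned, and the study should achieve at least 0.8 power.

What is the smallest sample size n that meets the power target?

Set Φ(δ − 1.960) = 0.8; then δ − 1.960 = Φ⁻¹(0.8) = 0.842, giving δ = 2.802.
δ = d·√n ⇒ n = (δ/d)² = (2.802 / 0.26)² = 116.11.
Round up to the next whole unit.

n = 117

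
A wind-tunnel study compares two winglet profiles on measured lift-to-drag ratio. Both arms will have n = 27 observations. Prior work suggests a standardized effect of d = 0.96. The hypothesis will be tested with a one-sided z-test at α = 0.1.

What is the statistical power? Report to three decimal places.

Noncentrality parameter: δ = d·√(n/2) = 0.96 × √(27/2) = 3.5273
One-sided α = 0.1 → critical value z_{0.1} = 1.282.
Power = P(Z > 1.282 − δ) = Φ(2.246) = 0.9876.

Power ≈ 0.988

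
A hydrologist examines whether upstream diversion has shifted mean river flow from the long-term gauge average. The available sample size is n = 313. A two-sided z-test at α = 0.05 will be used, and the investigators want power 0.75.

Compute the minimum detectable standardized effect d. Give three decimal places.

d ≈ 0.149

Required noncentrality: δ = z_{0.025} + z_{0.25} = 1.960 + 0.674 = 2.634.
(Lower-tail contribution to power is negligible for δ > 0.)
δ = d·√n ⇒ d = δ/√n = 2.634/√313 = 0.1489.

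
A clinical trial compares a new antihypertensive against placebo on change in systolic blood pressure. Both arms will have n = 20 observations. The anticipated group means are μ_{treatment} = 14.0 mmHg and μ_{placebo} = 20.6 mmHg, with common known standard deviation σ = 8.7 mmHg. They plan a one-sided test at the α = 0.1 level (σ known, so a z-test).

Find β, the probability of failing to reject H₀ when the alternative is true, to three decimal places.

Standardized effect: d = |μ_{treatment} − μ_{placebo}| / σ = |14.0 − 20.6| / 8.7 = 0.7586
Noncentrality parameter: δ = d·√(n/2) = 0.7586 × √(20/2) = 2.3990
Critical value for a one-sided test at α = 0.1: z_α = 1.282.
Power = P(Z > 1.282 − δ) = Φ(1.117) = 0.8681.
Type II error: β = 1 − power = 1 − 0.8681 = 0.1319.

β ≈ 0.132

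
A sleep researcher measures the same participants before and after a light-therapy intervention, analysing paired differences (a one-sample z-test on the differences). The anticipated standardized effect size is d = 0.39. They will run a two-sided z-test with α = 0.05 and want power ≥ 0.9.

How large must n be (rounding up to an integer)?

For power 0.9 need Φ(δ − z_{0.025}) = 0.9, so δ = z_{0.025} + z_{0.10} = 1.960 + 1.282 = 3.242.
(Ignoring the negligible lower-tail rejection probability gives the usual closed-form inversion.)
δ = d·√n ⇒ n = (δ/d)² = (3.242 / 0.39)² = 69.08.
Rounding up, n = 70.

n = 70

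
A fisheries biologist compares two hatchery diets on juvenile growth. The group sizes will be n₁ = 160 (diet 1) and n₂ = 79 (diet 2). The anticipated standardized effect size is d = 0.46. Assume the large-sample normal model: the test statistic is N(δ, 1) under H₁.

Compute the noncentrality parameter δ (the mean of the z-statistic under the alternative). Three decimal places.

The noncentrality parameter scales effect size by the design's sample-size factor: δ = d / √(1/n₁ + 1/n₂) = 0.46 / √(1/160 + 1/79) = 3.3453

δ ≈ 3.345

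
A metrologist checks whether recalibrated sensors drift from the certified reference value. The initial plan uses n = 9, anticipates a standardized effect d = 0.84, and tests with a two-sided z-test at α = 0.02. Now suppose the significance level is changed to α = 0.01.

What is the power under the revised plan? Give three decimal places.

Power ≈ 0.478

δ = d·√n = 0.84 × √9 = 2.5200 (unchanged). New critical value: z_{0.005} = 2.576.
Revised power = Φ(δ − 2.576) + Φ(−δ − 2.576) = Φ(-0.056) + Φ(-5.096) = 0.4777 + 0.0000 = 0.4777.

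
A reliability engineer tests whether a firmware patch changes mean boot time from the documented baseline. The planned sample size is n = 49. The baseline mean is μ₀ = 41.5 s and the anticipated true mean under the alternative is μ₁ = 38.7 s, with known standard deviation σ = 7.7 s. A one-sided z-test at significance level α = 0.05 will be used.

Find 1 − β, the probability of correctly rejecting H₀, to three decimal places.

Power ≈ 0.816

Standardized effect: d = |μ₁ − μ₀| / σ = |38.7 − 41.5| / 7.7 = 0.3636
Noncentrality parameter: δ = d·√n = 0.3636 × √49 = 2.5455
Critical value for a one-sided test at α = 0.05: z_α = 1.645.
Power = Φ(δ − 1.645) = Φ(0.901) = 0.8161.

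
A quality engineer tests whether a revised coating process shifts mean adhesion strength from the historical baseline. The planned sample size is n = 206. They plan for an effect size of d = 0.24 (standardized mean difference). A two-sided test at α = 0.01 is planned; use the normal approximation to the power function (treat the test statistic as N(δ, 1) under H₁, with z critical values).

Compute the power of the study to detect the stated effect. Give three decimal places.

Noncentrality parameter: δ = d·√n = 0.24 × √206 = 3.4446
Critical value for a two-sided test at α = 0.01: z_{α/2} = 2.576.
Power = Φ(δ − 2.576) + Φ(−δ − 2.576) = Φ(0.869) + Φ(-6.020) = 0.8075 + 0.0000 = 0.8075.

Power ≈ 0.808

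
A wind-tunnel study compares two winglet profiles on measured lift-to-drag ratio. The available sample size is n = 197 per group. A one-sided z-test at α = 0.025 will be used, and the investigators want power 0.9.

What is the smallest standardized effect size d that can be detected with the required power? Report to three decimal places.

Need Φ(δ − 1.960) = 0.9, so δ = 1.960 + 1.282 = 3.242.
δ = d·√(n/2) ⇒ d = δ/√(n/2) = 3.242/√(197/2) = 0.3266.

d ≈ 0.327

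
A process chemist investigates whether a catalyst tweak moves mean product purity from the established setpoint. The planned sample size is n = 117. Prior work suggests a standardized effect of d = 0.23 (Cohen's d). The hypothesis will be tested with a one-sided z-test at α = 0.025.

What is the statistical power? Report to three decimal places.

Noncentrality parameter: δ = d·√n = 0.23 × √117 = 2.4878
One-sided α = 0.025 → critical value z_{0.025} = 1.960.
Power = Φ(δ − 1.960) = Φ(0.528) = 0.7012.

Power ≈ 0.701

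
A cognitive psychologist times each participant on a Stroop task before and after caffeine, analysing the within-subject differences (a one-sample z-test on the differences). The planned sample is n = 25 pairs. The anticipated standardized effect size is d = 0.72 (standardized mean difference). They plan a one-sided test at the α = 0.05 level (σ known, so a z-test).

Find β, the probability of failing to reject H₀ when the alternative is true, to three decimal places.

Noncentrality parameter: λ = d·√n = 0.72 × √25 = 3.6000
Critical value for a one-sided test at α = 0.05: z_α = 1.645.
Power = P(Z > 1.645 − λ) = Φ(1.955) = 0.9747.
Type II error: β = 1 − power = 1 − 0.9747 = 0.0253.

β ≈ 0.025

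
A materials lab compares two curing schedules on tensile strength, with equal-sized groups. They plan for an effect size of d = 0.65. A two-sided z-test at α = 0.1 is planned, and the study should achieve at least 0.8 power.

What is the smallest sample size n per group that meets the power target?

Set Φ(δ − 1.645) = 0.8; then δ − 1.645 = Φ⁻¹(0.8) = 0.842, giving δ = 2.486.
(For δ > 0 the lower-tail rejection region contributes negligibly to power, so the one-term inversion is standard.)
δ = d·√(n/2) ⇒ n = 2(δ/d)² = 2 × (2.486 / 0.65)² = 29.27.
Round up to the next whole unit.

n = 30 per group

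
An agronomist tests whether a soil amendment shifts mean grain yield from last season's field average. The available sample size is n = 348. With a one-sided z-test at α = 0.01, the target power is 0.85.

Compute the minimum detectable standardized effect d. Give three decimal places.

d ≈ 0.180

Need Φ(δ − 2.326) = 0.85, so δ = 2.326 + 1.036 = 3.363.
δ = d·√n ⇒ d = δ/√n = 3.363/√348 = 0.1803.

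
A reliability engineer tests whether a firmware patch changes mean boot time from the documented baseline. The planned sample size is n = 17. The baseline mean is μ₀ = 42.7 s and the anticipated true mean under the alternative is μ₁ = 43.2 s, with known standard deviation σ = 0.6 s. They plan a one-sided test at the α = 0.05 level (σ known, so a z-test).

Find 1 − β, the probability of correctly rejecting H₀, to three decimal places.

Standardized effect: d = |μ₁ − μ₀| / σ = |43.2 − 42.7| / 0.6 = 0.8333
Noncentrality parameter: λ = d·√n = 0.8333 × √17 = 3.4359
Critical value for a one-sided test at α = 0.05: z_α = 1.645.
Power = Φ(λ − 1.645) = Φ(1.791) = 0.9634.

Power ≈ 0.963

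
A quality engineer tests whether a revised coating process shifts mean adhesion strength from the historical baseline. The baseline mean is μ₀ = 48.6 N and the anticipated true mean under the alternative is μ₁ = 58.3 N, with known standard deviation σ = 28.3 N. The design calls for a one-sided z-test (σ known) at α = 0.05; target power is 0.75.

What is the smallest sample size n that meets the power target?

Standardized effect: d = |μ₁ − μ₀| / σ = |58.3 − 48.6| / 28.3 = 0.3428
Set Φ(δ − 1.645) = 0.75; then δ − 1.645 = Φ⁻¹(0.75) = 0.674, giving δ = 2.319.
δ = d·√n ⇒ n = (δ/d)² = (2.319 / 0.3428)² = 45.79.
Rounding up, n = 46.

n = 46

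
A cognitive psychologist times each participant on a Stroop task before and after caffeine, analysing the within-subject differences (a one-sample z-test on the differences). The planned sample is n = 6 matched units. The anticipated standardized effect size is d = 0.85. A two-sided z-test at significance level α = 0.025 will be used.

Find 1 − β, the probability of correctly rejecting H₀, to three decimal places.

Power ≈ 0.437

Noncentrality parameter: δ = d·√n = 0.85 × √6 = 2.0821
Two-sided α = 0.025 → critical value z_{0.0125} = 2.241.
Power = Φ(δ − 2.241) + Φ(−δ − 2.241) = Φ(-0.159) + Φ(-4.323) = 0.4367 + 0.0000 = 0.4367.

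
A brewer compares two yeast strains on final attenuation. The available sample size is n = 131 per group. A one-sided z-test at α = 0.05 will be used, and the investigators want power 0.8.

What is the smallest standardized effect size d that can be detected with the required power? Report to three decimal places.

d ≈ 0.307

Need Φ(δ − 1.645) = 0.8, so δ = 1.645 + 0.842 = 2.486.
δ = d·√(n/2) ⇒ d = δ/√(n/2) = 2.486/√(131/2) = 0.3072.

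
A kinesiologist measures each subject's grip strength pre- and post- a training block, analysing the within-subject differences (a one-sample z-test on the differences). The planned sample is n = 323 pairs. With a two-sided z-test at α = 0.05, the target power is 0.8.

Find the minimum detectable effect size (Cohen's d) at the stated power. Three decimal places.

Required noncentrality: δ = z_{0.025} + z_{0.20} = 1.960 + 0.842 = 2.802.
(The second rejection-region term Φ(−δ − z_{α/2}) is negligible and dropped.)
δ = d·√n ⇒ d = δ/√n = 2.802/√323 = 0.1559.

d ≈ 0.156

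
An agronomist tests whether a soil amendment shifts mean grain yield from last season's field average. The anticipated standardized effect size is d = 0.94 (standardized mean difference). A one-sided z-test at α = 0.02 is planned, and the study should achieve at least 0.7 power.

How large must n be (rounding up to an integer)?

For power 0.7 need Φ(δ − z_{0.02}) = 0.7, so δ = z_{0.02} + z_{0.30} = 2.054 + 0.524 = 2.578.
δ = d·√n ⇒ n = (δ/d)² = (2.578 / 0.94)² = 7.52.
Round up to the next whole unit.

n = 8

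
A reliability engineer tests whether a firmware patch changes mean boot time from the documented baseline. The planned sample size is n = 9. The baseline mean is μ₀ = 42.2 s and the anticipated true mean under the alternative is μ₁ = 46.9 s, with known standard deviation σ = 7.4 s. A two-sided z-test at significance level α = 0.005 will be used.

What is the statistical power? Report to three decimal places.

Power ≈ 0.184

Standardized effect: d = |μ₁ − μ₀| / σ = |46.9 − 42.2| / 7.4 = 0.6351
Noncentrality parameter: δ = d·√n = 0.6351 × √9 = 1.9054
Two-sided α = 0.005 → critical value z_{0.0025} = 2.807.
Power = Φ(δ − 2.807) + Φ(−δ − 2.807) = Φ(-0.902) + Φ(-4.712) = 0.1836 + 0.0000 = 0.1836.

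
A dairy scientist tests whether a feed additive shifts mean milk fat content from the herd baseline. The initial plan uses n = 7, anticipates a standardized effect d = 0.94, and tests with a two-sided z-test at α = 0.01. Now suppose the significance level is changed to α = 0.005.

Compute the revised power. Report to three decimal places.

δ = d·√n = 0.94 × √7 = 2.4870 (unchanged). New critical value: z_{0.0025} = 2.807.
Revised power = Φ(δ − 2.807) + Φ(−δ − 2.807) = Φ(-0.320) + Φ(-5.294) = 0.3745 + 0.0000 = 0.3745.

Power ≈ 0.374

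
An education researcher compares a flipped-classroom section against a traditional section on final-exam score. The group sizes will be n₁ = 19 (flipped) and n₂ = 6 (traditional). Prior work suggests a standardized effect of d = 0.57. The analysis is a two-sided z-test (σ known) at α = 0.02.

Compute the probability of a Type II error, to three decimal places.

Noncentrality parameter: δ = d / √(1/n₁ + 1/n₂) = 0.57 / √(1/19 + 1/6) = 1.2172
Two-sided α = 0.02 → critical value z_{0.01} = 2.326.
Power = Φ(δ − 2.326) + Φ(−δ − 2.326) = Φ(-1.109) + Φ(-3.544) = 0.1337 + 0.0002 = 0.1339.
Type II error: β = 1 − power = 1 − 0.1339 = 0.8661.

β ≈ 0.866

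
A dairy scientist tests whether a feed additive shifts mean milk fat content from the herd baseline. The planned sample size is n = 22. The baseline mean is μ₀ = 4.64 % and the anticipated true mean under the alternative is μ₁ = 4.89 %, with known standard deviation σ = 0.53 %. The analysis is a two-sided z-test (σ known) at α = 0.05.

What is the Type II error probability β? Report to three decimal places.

Standardized effect: d = |μ₁ − μ₀| / σ = |4.89 − 4.64| / 0.53 = 0.4717
Noncentrality parameter: δ = d·√n = 0.4717 × √22 = 2.2125
Critical value for a two-sided test at α = 0.05: z_{α/2} = 1.960.
Power = Φ(δ − 1.960) + Φ(−δ − 1.960) = Φ(0.252) + Φ(-4.172) = 0.5997 + 0.0000 = 0.5997.
Type II error: β = 1 − power = 1 − 0.5997 = 0.4003.

β ≈ 0.400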